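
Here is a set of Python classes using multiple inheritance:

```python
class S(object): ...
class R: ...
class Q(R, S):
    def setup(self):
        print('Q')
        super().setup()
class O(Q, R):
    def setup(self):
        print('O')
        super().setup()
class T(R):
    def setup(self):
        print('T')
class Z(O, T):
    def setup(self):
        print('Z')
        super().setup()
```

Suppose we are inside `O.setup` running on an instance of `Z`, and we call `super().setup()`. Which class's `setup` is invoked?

L[Z] = Z + merge(L[O], L[T], [O T])
  take O:  [O Q R S object] + [T R object] + [O T]
  take Q:  [Q R S object] + [T R object] + [T]
  take T:  [R S object] + [T R object] + [T]
  take R:  [R S object] + [R object]
  take S:  [S object] + [object]
  take object:  [object] + [object]
MRO: Z O Q T R S object
super() in O.setup on a Z instance goes to the class after O in Z's MRO: Q.

Q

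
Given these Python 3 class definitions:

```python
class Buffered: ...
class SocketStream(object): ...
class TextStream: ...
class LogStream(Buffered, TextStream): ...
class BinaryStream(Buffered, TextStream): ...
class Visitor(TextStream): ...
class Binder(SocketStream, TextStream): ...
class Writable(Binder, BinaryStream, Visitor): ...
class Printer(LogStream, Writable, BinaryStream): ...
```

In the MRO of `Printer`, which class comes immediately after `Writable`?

Binder

L[Printer] = Printer + merge(L[LogStream], L[Writable], L[BinaryStream], [LogStream Writable BinaryStream])
  take LogStream:  [LogStream Buffered TextStream object] + [Writable Binder SocketStream BinaryStream Buffered Visitor TextStream object] + [BinaryStream Buffered TextStream object] + [LogStream Writable BinaryStream]
  take Writable:  [Buffered TextStream object] + [Writable Binder SocketStream BinaryStream Buffered Visitor TextStream object] + [BinaryStream Buffered TextStream object] + [Writable BinaryStream]
  take Binder:  [Buffered TextStream object] + [Binder SocketStream BinaryStream Buffered Visitor TextStream object] + [BinaryStream Buffered TextStream object] + [BinaryStream]
  take SocketStream:  [Buffered TextStream object] + [SocketStream BinaryStream Buffered Visitor TextStream object] + [BinaryStream Buffered TextStream object] + [BinaryStream]
  take BinaryStream:  [Buffered TextStream object] + [BinaryStream Buffered Visitor TextStream object] + [BinaryStream Buffered TextStream object] + [BinaryStream]
  take Buffered:  [Buffered TextStream object] + [Buffered Visitor TextStream object] + [Buffered TextStream object]
  take Visitor:  [TextStream object] + [Visitor TextStream object] + [TextStream object]
  take TextStream:  [TextStream object] + [TextStream object] + [TextStream object]
  take object:  [object] + [object] + [object]
MRO: Printer LogStream Writable Binder SocketStream BinaryStream Buffered Visitor TextStream object
Writable is at position 2; next is Binder.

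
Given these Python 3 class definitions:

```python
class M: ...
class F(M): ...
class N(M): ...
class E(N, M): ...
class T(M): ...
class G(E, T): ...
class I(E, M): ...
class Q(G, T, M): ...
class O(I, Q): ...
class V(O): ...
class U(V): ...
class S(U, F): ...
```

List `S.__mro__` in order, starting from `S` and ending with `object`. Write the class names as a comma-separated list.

S, U, V, O, I, Q, G, E, N, T, F, M, object

L[S] = S + merge(L[U], L[F], [U F])
  take U:  [U V O I Q G E N T M object] + [F M object] + [U F]
  take V:  [V O I Q G E N T M object] + [F M object] + [F]
  take O:  [O I Q G E N T M object] + [F M object] + [F]
  take I:  [I Q G E N T M object] + [F M object] + [F]
  take Q:  [Q G E N T M object] + [F M object] + [F]
  take G:  [G E N T M object] + [F M object] + [F]
  take E:  [E N T M object] + [F M object] + [F]
  take N:  [N T M object] + [F M object] + [F]
  take T:  [T M object] + [F M object] + [F]
  take F:  [M object] + [F M object] + [F]
  take M:  [M object] + [M object]
  take object:  [object] + [object]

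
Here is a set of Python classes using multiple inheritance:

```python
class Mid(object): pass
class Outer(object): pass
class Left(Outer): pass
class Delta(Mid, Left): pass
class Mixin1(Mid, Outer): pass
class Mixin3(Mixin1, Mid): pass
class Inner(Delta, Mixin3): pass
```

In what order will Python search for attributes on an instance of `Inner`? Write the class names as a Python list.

L[Inner] = Inner + merge(L[Delta], L[Mixin3], [Delta Mixin3])
  take Delta:  [Delta Mid Left Outer object] + [Mixin3 Mixin1 Mid Outer object] + [Delta Mixin3]
  take Mixin3:  [Mid Left Outer object] + [Mixin3 Mixin1 Mid Outer object] + [Mixin3]
  take Mixin1:  [Mid Left Outer object] + [Mixin1 Mid Outer object]
  take Mid:  [Mid Left Outer object] + [Mid Outer object]
  take Left:  [Left Outer object] + [Outer object]
  take Outer:  [Outer object] + [Outer object]
  take object:  [object] + [object]

[Inner, Delta, Mixin3, Mixin1, Mid, Left, Outer, object]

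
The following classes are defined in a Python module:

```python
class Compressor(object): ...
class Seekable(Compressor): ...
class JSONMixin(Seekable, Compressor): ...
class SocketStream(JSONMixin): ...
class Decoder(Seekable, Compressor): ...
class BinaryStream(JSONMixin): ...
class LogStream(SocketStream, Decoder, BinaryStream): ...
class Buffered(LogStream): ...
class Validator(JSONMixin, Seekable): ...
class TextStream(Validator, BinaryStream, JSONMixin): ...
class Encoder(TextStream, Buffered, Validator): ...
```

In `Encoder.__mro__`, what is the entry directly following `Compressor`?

object

L[Encoder] = Encoder + merge(L[TextStream], L[Buffered], L[Validator], [TextStream Buffered Validator])
  take TextStream:  [TextStream Validator BinaryStream JSONMixin Seekable Compressor object] + [Buffered LogStream SocketStream Decoder BinaryStream JSONMixin Seekable Compressor object] + [Validator JSONMixin Seekable Compressor object] + [TextStream Buffered Validator]
  take Buffered:  [Validator BinaryStream JSONMixin Seekable Compressor object] + [Buffered LogStream SocketStream Decoder BinaryStream JSONMixin Seekable Compressor object] + [Validator JSONMixin Seekable Compressor object] + [Buffered Validator]
  take Validator:  [Validator BinaryStream JSONMixin Seekable Compressor object] + [LogStream SocketStream Decoder BinaryStream JSONMixin Seekable Compressor object] + [Validator JSONMixin Seekable Compressor object] + [Validator]
  take LogStream:  [BinaryStream JSONMixin Seekable Compressor object] + [LogStream SocketStream Decoder BinaryStream JSONMixin Seekable Compressor object] + [JSONMixin Seekable Compressor object]
  take SocketStream:  [BinaryStream JSONMixin Seekable Compressor object] + [SocketStream Decoder BinaryStream JSONMixin Seekable Compressor object] + [JSONMixin Seekable Compressor object]
  take Decoder:  [BinaryStream JSONMixin Seekable Compressor object] + [Decoder BinaryStream JSONMixin Seekable Compressor object] + [JSONMixin Seekable Compressor object]
  take BinaryStream:  [BinaryStream JSONMixin Seekable Compressor object] + [BinaryStream JSONMixin Seekable Compressor object] + [JSONMixin Seekable Compressor object]
  take JSONMixin:  [JSONMixin Seekable Compressor object] + [JSONMixin Seekable Compressor object] + [JSONMixin Seekable Compressor object]
  take Seekable:  [Seekable Compressor object] + [Seekable Compressor object] + [Seekable Compressor object]
  take Compressor:  [Compressor object] + [Compressor object] + [Compressor object]
  take object:  [object] + [object] + [object]
MRO: Encoder TextStream Buffered Validator LogStream SocketStream Decoder BinaryStream JSONMixin Seekable Compressor object
Compressor is at position 10; next is object.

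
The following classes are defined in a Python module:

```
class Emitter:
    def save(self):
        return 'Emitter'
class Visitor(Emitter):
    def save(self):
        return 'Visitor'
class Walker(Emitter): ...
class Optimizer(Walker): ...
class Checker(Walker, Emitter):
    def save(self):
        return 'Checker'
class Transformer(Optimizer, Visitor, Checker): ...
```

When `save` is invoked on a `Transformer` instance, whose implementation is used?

Visitor

L[Transformer] = Transformer + merge(L[Optimizer], L[Visitor], L[Checker], [Optimizer Visitor Checker])
  take Optimizer:  [Optimizer Walker Emitter object] + [Visitor Emitter object] + [Checker Walker Emitter object] + [Optimizer Visitor Checker]
  take Visitor:  [Walker Emitter object] + [Visitor Emitter object] + [Checker Walker Emitter object] + [Visitor Checker]
  take Checker:  [Walker Emitter object] + [Emitter object] + [Checker Walker Emitter object] + [Checker]
  take Walker:  [Walker Emitter object] + [Emitter object] + [Walker Emitter object]
  take Emitter:  [Emitter object] + [Emitter object] + [Emitter object]
  take object:  [object] + [object] + [object]
MRO: Transformer Optimizer Visitor Checker Walker Emitter object
save is defined in: Checker, Emitter, Visitor. First along the MRO is Visitor.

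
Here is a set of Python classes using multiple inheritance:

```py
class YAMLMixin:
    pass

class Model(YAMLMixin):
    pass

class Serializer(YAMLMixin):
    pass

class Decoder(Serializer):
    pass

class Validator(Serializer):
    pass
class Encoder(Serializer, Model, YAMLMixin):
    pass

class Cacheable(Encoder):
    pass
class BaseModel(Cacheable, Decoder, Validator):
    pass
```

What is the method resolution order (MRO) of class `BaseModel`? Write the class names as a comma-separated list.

L[BaseModel] = BaseModel + merge(L[Cacheable], L[Decoder], L[Validator], [Cacheable Decoder Validator])
  take Cacheable:  [Cacheable Encoder Serializer Model YAMLMixin object] + [Decoder Serializer YAMLMixin object] + [Validator Serializer YAMLMixin object] + [Cacheable Decoder Validator]
  take Encoder:  [Encoder Serializer Model YAMLMixin object] + [Decoder Serializer YAMLMixin object] + [Validator Serializer YAMLMixin object] + [Decoder Validator]
  take Decoder:  [Serializer Model YAMLMixin object] + [Decoder Serializer YAMLMixin object] + [Validator Serializer YAMLMixin object] + [Decoder Validator]
  take Validator:  [Serializer Model YAMLMixin object] + [Serializer YAMLMixin object] + [Validator Serializer YAMLMixin object] + [Validator]
  take Serializer:  [Serializer Model YAMLMixin object] + [Serializer YAMLMixin object] + [Serializer YAMLMixin object]
  take Model:  [Model YAMLMixin object] + [YAMLMixin object] + [YAMLMixin object]
  take YAMLMixin:  [YAMLMixin object] + [YAMLMixin object] + [YAMLMixin object]
  take object:  [object] + [object] + [object]

BaseModel, Cacheable, Encoder, Decoder, Validator, Serializer, Model, YAMLMixin, object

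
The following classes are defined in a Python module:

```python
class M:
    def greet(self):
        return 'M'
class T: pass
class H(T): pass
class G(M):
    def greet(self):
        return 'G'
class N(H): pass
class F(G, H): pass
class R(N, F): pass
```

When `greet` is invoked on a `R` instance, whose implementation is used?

G

L[R] = R + merge(L[N], L[F], [N F])
  take N:  [N H T object] + [F G M H T object] + [N F]
  take F:  [H T object] + [F G M H T object] + [F]
  take G:  [H T object] + [G M H T object]
  take M:  [H T object] + [M H T object]
  take H:  [H T object] + [H T object]
  take T:  [T object] + [T object]
  take object:  [object] + [object]
MRO: R N F G M H T object
greet is defined in: G, M. First along the MRO is G.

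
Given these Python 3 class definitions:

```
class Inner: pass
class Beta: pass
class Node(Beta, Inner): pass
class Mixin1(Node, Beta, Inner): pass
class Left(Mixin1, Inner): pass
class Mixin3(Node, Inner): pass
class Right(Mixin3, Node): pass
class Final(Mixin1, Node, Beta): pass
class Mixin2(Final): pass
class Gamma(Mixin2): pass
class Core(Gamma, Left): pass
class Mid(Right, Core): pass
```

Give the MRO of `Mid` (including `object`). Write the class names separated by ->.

L[Mid] = Mid + merge(L[Right], L[Core], [Right Core])
  take Right:  [Right Mixin3 Node Beta Inner object] + [Core Gamma Mixin2 Final Left Mixin1 Node Beta Inner object] + [Right Core]
  take Mixin3:  [Mixin3 Node Beta Inner object] + [Core Gamma Mixin2 Final Left Mixin1 Node Beta Inner object] + [Core]
  take Core:  [Node Beta Inner object] + [Core Gamma Mixin2 Final Left Mixin1 Node Beta Inner object] + [Core]
  take Gamma:  [Node Beta Inner object] + [Gamma Mixin2 Final Left Mixin1 Node Beta Inner object]
  take Mixin2:  [Node Beta Inner object] + [Mixin2 Final Left Mixin1 Node Beta Inner object]
  take Final:  [Node Beta Inner object] + [Final Left Mixin1 Node Beta Inner object]
  take Left:  [Node Beta Inner object] + [Left Mixin1 Node Beta Inner object]
  take Mixin1:  [Node Beta Inner object] + [Mixin1 Node Beta Inner object]
  take Node:  [Node Beta Inner object] + [Node Beta Inner object]
  take Beta:  [Beta Inner object] + [Beta Inner object]
  take Inner:  [Inner object] + [Inner object]
  take object:  [object] + [object]

Mid -> Right -> Mixin3 -> Core -> Gamma -> Mixin2 -> Final -> Left -> Mixin1 -> Node -> Beta -> Inner -> object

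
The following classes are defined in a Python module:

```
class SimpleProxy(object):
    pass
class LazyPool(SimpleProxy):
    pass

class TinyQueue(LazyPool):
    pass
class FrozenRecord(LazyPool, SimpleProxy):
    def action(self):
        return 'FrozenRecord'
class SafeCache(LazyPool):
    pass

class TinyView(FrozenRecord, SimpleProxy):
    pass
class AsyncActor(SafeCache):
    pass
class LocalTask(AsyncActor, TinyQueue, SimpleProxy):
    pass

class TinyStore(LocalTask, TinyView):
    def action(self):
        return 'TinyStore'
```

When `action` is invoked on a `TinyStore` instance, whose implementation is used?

TinyStore

L[TinyStore] = TinyStore + merge(L[LocalTask], L[TinyView], [LocalTask TinyView])
  take LocalTask:  [LocalTask AsyncActor SafeCache TinyQueue LazyPool SimpleProxy object] + [TinyView FrozenRecord LazyPool SimpleProxy object] + [LocalTask TinyView]
  take AsyncActor:  [AsyncActor SafeCache TinyQueue LazyPool SimpleProxy object] + [TinyView FrozenRecord LazyPool SimpleProxy object] + [TinyView]
  take SafeCache:  [SafeCache TinyQueue LazyPool SimpleProxy object] + [TinyView FrozenRecord LazyPool SimpleProxy object] + [TinyView]
  take TinyQueue:  [TinyQueue LazyPool SimpleProxy object] + [TinyView FrozenRecord LazyPool SimpleProxy object] + [TinyView]
  take TinyView:  [LazyPool SimpleProxy object] + [TinyView FrozenRecord LazyPool SimpleProxy object] + [TinyView]
  take FrozenRecord:  [LazyPool SimpleProxy object] + [FrozenRecord LazyPool SimpleProxy object]
  take LazyPool:  [LazyPool SimpleProxy object] + [LazyPool SimpleProxy object]
  take SimpleProxy:  [SimpleProxy object] + [SimpleProxy object]
  take object:  [object] + [object]
MRO: TinyStore LocalTask AsyncActor SafeCache TinyQueue TinyView FrozenRecord LazyPool SimpleProxy object
action is defined in: FrozenRecord, TinyStore. First along the MRO is TinyStore.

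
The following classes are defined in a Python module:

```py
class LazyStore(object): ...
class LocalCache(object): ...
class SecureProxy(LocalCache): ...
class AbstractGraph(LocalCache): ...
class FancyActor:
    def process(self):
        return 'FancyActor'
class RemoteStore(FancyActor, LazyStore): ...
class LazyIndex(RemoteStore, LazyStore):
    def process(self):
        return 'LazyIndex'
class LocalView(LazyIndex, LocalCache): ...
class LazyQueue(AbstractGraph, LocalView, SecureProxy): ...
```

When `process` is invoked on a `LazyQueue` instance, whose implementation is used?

LazyIndex

L[LazyQueue] = LazyQueue + merge(L[AbstractGraph], L[LocalView], L[SecureProxy], [AbstractGraph LocalView SecureProxy])
  take AbstractGraph:  [AbstractGraph LocalCache object] + [LocalView LazyIndex RemoteStore FancyActor LazyStore LocalCache object] + [SecureProxy LocalCache object] + [AbstractGraph LocalView SecureProxy]
  take LocalView:  [LocalCache object] + [LocalView LazyIndex RemoteStore FancyActor LazyStore LocalCache object] + [SecureProxy LocalCache object] + [LocalView SecureProxy]
  take LazyIndex:  [LocalCache object] + [LazyIndex RemoteStore FancyActor LazyStore LocalCache object] + [SecureProxy LocalCache object] + [SecureProxy]
  take RemoteStore:  [LocalCache object] + [RemoteStore FancyActor LazyStore LocalCache object] + [SecureProxy LocalCache object] + [SecureProxy]
  take FancyActor:  [LocalCache object] + [FancyActor LazyStore LocalCache object] + [SecureProxy LocalCache object] + [SecureProxy]
  take LazyStore:  [LocalCache object] + [LazyStore LocalCache object] + [SecureProxy LocalCache object] + [SecureProxy]
  take SecureProxy:  [LocalCache object] + [LocalCache object] + [SecureProxy LocalCache object] + [SecureProxy]
  take LocalCache:  [LocalCache object] + [LocalCache object] + [LocalCache object]
  take object:  [object] + [object] + [object]
MRO: LazyQueue AbstractGraph LocalView LazyIndex RemoteStore FancyActor LazyStore SecureProxy LocalCache object
process is defined in: FancyActor, LazyIndex. First along the MRO is LazyIndex.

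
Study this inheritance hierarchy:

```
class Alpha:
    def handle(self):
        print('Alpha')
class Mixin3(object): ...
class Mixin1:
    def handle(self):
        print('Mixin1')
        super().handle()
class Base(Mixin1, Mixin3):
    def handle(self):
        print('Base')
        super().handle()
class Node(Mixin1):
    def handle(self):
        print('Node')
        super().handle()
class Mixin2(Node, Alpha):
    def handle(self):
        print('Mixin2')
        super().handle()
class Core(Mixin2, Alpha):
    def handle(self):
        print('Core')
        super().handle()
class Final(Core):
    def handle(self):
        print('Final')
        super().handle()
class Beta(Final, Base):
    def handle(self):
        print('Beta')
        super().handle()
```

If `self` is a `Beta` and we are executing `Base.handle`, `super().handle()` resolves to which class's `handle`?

Mixin1

L[Beta] = Beta + merge(L[Final], L[Base], [Final Base])
  take Final:  [Final Core Mixin2 Node Mixin1 Alpha object] + [Base Mixin1 Mixin3 object] + [Final Base]
  take Core:  [Core Mixin2 Node Mixin1 Alpha object] + [Base Mixin1 Mixin3 object] + [Base]
  take Mixin2:  [Mixin2 Node Mixin1 Alpha object] + [Base Mixin1 Mixin3 object] + [Base]
  take Node:  [Node Mixin1 Alpha object] + [Base Mixin1 Mixin3 object] + [Base]
  take Base:  [Mixin1 Alpha object] + [Base Mixin1 Mixin3 object] + [Base]
  take Mixin1:  [Mixin1 Alpha object] + [Mixin1 Mixin3 object]
  take Alpha:  [Alpha object] + [Mixin3 object]
  take Mixin3:  [object] + [Mixin3 object]
  take object:  [object] + [object]
MRO: Beta Final Core Mixin2 Node Base Mixin1 Alpha Mixin3 object
super() in Base.handle on a Beta instance goes to the class after Base in Beta's MRO: Mixin1.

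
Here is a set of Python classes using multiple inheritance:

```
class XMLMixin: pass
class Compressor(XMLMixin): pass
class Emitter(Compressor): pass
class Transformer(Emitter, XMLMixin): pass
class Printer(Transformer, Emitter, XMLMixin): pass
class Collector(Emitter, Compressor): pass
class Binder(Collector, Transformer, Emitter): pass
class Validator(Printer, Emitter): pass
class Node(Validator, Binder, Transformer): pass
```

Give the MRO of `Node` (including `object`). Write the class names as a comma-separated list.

Node, Validator, Printer, Binder, Collector, Transformer, Emitter, Compressor, XMLMixin, object

L[Node] = Node + merge(L[Validator], L[Binder], L[Transformer], [Validator Binder Transformer])
  take Validator:  [Validator Printer Transformer Emitter Compressor XMLMixin object] + [Binder Collector Transformer Emitter Compressor XMLMixin object] + [Transformer Emitter Compressor XMLMixin object] + [Validator Binder Transformer]
  take Printer:  [Printer Transformer Emitter Compressor XMLMixin object] + [Binder Collector Transformer Emitter Compressor XMLMixin object] + [Transformer Emitter Compressor XMLMixin object] + [Binder Transformer]
  take Binder:  [Transformer Emitter Compressor XMLMixin object] + [Binder Collector Transformer Emitter Compressor XMLMixin object] + [Transformer Emitter Compressor XMLMixin object] + [Binder Transformer]
  take Collector:  [Transformer Emitter Compressor XMLMixin object] + [Collector Transformer Emitter Compressor XMLMixin object] + [Transformer Emitter Compressor XMLMixin object] + [Transformer]
  take Transformer:  [Transformer Emitter Compressor XMLMixin object] + [Transformer Emitter Compressor XMLMixin object] + [Transformer Emitter Compressor XMLMixin object] + [Transformer]
  take Emitter:  [Emitter Compressor XMLMixin object] + [Emitter Compressor XMLMixin object] + [Emitter Compressor XMLMixin object]
  take Compressor:  [Compressor XMLMixin object] + [Compressor XMLMixin object] + [Compressor XMLMixin object]
  take XMLMixin:  [XMLMixin object] + [XMLMixin object] + [XMLMixin object]
  take object:  [object] + [object] + [object]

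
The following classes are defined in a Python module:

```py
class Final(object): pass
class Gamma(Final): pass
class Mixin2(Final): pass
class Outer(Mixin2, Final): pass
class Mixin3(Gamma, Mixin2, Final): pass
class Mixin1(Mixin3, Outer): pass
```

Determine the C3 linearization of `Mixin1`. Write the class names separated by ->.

Mixin1 -> Mixin3 -> Gamma -> Outer -> Mixin2 -> Final -> object

L[Mixin1] = Mixin1 + merge(L[Mixin3], L[Outer], [Mixin3 Outer])
  take Mixin3:  [Mixin3 Gamma Mixin2 Final object] + [Outer Mixin2 Final object] + [Mixin3 Outer]
  take Gamma:  [Gamma Mixin2 Final object] + [Outer Mixin2 Final object] + [Outer]
  take Outer:  [Mixin2 Final object] + [Outer Mixin2 Final object] + [Outer]
  take Mixin2:  [Mixin2 Final object] + [Mixin2 Final object]
  take Final:  [Final object] + [Final object]
  take object:  [object] + [object]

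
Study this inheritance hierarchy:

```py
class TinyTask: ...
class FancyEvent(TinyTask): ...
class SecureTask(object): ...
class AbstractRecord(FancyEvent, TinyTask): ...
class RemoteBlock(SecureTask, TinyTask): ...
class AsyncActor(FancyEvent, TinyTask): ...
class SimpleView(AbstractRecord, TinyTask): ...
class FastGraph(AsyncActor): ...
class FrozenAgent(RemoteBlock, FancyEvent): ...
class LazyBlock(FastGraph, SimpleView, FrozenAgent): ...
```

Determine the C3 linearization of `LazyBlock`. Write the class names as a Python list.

L[LazyBlock] = LazyBlock + merge(L[FastGraph], L[SimpleView], L[FrozenAgent], [FastGraph SimpleView FrozenAgent])
  take FastGraph:  [FastGraph AsyncActor FancyEvent TinyTask object] + [SimpleView AbstractRecord FancyEvent TinyTask object] + [FrozenAgent RemoteBlock SecureTask FancyEvent TinyTask object] + [FastGraph SimpleView FrozenAgent]
  take AsyncActor:  [AsyncActor FancyEvent TinyTask object] + [SimpleView AbstractRecord FancyEvent TinyTask object] + [FrozenAgent RemoteBlock SecureTask FancyEvent TinyTask object] + [SimpleView FrozenAgent]
  take SimpleView:  [FancyEvent TinyTask object] + [SimpleView AbstractRecord FancyEvent TinyTask object] + [FrozenAgent RemoteBlock SecureTask FancyEvent TinyTask object] + [SimpleView FrozenAgent]
  take AbstractRecord:  [FancyEvent TinyTask object] + [AbstractRecord FancyEvent TinyTask object] + [FrozenAgent RemoteBlock SecureTask FancyEvent TinyTask object] + [FrozenAgent]
  take FrozenAgent:  [FancyEvent TinyTask object] + [FancyEvent TinyTask object] + [FrozenAgent RemoteBlock SecureTask FancyEvent TinyTask object] + [FrozenAgent]
  take RemoteBlock:  [FancyEvent TinyTask object] + [FancyEvent TinyTask object] + [RemoteBlock SecureTask FancyEvent TinyTask object]
  take SecureTask:  [FancyEvent TinyTask object] + [FancyEvent TinyTask object] + [SecureTask FancyEvent TinyTask object]
  take FancyEvent:  [FancyEvent TinyTask object] + [FancyEvent TinyTask object] + [FancyEvent TinyTask object]
  take TinyTask:  [TinyTask object] + [TinyTask object] + [TinyTask object]
  take object:  [object] + [object] + [object]

[LazyBlock, FastGraph, AsyncActor, SimpleView, AbstractRecord, FrozenAgent, RemoteBlock, SecureTask, FancyEvent, TinyTask, object]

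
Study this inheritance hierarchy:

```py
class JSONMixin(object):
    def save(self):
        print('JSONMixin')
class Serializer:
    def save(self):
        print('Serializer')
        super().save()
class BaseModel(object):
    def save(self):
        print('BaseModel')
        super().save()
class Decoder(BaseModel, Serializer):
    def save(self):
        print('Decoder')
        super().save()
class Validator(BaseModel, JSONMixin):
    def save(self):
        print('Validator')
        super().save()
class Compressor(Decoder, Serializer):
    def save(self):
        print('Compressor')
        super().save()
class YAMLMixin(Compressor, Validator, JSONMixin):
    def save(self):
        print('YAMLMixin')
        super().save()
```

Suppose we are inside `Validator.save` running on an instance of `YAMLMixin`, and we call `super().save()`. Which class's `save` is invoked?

L[YAMLMixin] = YAMLMixin + merge(L[Compressor], L[Validator], L[JSONMixin], [Compressor Validator JSONMixin])
  take Compressor:  [Compressor Decoder BaseModel Serializer object] + [Validator BaseModel JSONMixin object] + [JSONMixin object] + [Compressor Validator JSONMixin]
  take Decoder:  [Decoder BaseModel Serializer object] + [Validator BaseModel JSONMixin object] + [JSONMixin object] + [Validator JSONMixin]
  take Validator:  [BaseModel Serializer object] + [Validator BaseModel JSONMixin object] + [JSONMixin object] + [Validator JSONMixin]
  take BaseModel:  [BaseModel Serializer object] + [BaseModel JSONMixin object] + [JSONMixin object] + [JSONMixin]
  take Serializer:  [Serializer object] + [JSONMixin object] + [JSONMixin object] + [JSONMixin]
  take JSONMixin:  [object] + [JSONMixin object] + [JSONMixin object] + [JSONMixin]
  take object:  [object] + [object] + [object]
MRO: YAMLMixin Compressor Decoder Validator BaseModel Serializer JSONMixin object
super() in Validator.save on a YAMLMixin instance goes to the class after Validator in YAMLMixin's MRO: BaseModel.

BaseModel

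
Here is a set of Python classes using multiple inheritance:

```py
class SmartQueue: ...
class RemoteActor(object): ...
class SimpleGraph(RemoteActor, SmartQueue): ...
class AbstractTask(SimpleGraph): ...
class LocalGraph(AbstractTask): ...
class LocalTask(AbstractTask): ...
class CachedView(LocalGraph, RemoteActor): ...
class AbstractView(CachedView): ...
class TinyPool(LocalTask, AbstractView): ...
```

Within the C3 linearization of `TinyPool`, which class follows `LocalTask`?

AbstractView

L[TinyPool] = TinyPool + merge(L[LocalTask], L[AbstractView], [LocalTask AbstractView])
  take LocalTask:  [LocalTask AbstractTask SimpleGraph RemoteActor SmartQueue object] + [AbstractView CachedView LocalGraph AbstractTask SimpleGraph RemoteActor SmartQueue object] + [LocalTask AbstractView]
  take AbstractView:  [AbstractTask SimpleGraph RemoteActor SmartQueue object] + [AbstractView CachedView LocalGraph AbstractTask SimpleGraph RemoteActor SmartQueue object] + [AbstractView]
  take CachedView:  [AbstractTask SimpleGraph RemoteActor SmartQueue object] + [CachedView LocalGraph AbstractTask SimpleGraph RemoteActor SmartQueue object]
  take LocalGraph:  [AbstractTask SimpleGraph RemoteActor SmartQueue object] + [LocalGraph AbstractTask SimpleGraph RemoteActor SmartQueue object]
  take AbstractTask:  [AbstractTask SimpleGraph RemoteActor SmartQueue object] + [AbstractTask SimpleGraph RemoteActor SmartQueue object]
  take SimpleGraph:  [SimpleGraph RemoteActor SmartQueue object] + [SimpleGraph RemoteActor SmartQueue object]
  take RemoteActor:  [RemoteActor SmartQueue object] + [RemoteActor SmartQueue object]
  take SmartQueue:  [SmartQueue object] + [SmartQueue object]
  take object:  [object] + [object]
MRO: TinyPool LocalTask AbstractView CachedView LocalGraph AbstractTask SimpleGraph RemoteActor SmartQueue object
LocalTask is at position 1; next is AbstractView.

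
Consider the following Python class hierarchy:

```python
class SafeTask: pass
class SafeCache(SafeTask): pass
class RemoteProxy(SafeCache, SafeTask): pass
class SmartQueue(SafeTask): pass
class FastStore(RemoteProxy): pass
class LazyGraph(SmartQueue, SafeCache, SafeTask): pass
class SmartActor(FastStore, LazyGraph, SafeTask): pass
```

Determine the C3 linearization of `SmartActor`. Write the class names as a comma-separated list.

SmartActor, FastStore, RemoteProxy, LazyGraph, SmartQueue, SafeCache, SafeTask, object

L[SmartActor] = SmartActor + merge(L[FastStore], L[LazyGraph], L[SafeTask], [FastStore LazyGraph SafeTask])
  take FastStore:  [FastStore RemoteProxy SafeCache SafeTask object] + [LazyGraph SmartQueue SafeCache SafeTask object] + [SafeTask object] + [FastStore LazyGraph SafeTask]
  take RemoteProxy:  [RemoteProxy SafeCache SafeTask object] + [LazyGraph SmartQueue SafeCache SafeTask object] + [SafeTask object] + [LazyGraph SafeTask]
  take LazyGraph:  [SafeCache SafeTask object] + [LazyGraph SmartQueue SafeCache SafeTask object] + [SafeTask object] + [LazyGraph SafeTask]
  take SmartQueue:  [SafeCache SafeTask object] + [SmartQueue SafeCache SafeTask object] + [SafeTask object] + [SafeTask]
  take SafeCache:  [SafeCache SafeTask object] + [SafeCache SafeTask object] + [SafeTask object] + [SafeTask]
  take SafeTask:  [SafeTask object] + [SafeTask object] + [SafeTask object] + [SafeTask]
  take object:  [object] + [object] + [object]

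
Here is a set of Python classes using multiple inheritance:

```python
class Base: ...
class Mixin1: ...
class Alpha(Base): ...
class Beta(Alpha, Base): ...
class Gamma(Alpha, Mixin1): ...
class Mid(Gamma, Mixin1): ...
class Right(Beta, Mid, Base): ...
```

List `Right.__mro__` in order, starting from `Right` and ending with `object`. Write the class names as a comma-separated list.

Right, Beta, Mid, Gamma, Alpha, Base, Mixin1, object

L[Right] = Right + merge(L[Beta], L[Mid], L[Base], [Beta Mid Base])
  take Beta:  [Beta Alpha Base object] + [Mid Gamma Alpha Base Mixin1 object] + [Base object] + [Beta Mid Base]
  take Mid:  [Alpha Base object] + [Mid Gamma Alpha Base Mixin1 object] + [Base object] + [Mid Base]
  take Gamma:  [Alpha Base object] + [Gamma Alpha Base Mixin1 object] + [Base object] + [Base]
  take Alpha:  [Alpha Base object] + [Alpha Base Mixin1 object] + [Base object] + [Base]
  take Base:  [Base object] + [Base Mixin1 object] + [Base object] + [Base]
  take Mixin1:  [object] + [Mixin1 object] + [object]
  take object:  [object] + [object] + [object]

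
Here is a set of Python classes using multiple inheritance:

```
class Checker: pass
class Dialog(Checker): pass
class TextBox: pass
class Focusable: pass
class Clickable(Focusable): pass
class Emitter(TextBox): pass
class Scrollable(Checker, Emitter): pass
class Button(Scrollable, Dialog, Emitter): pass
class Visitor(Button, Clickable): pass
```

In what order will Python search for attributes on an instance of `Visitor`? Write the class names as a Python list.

[Visitor, Button, Scrollable, Dialog, Checker, Emitter, TextBox, Clickable, Focusable, object]

L[Visitor] = Visitor + merge(L[Button], L[Clickable], [Button Clickable])
  take Button:  [Button Scrollable Dialog Checker Emitter TextBox object] + [Clickable Focusable object] + [Button Clickable]
  take Scrollable:  [Scrollable Dialog Checker Emitter TextBox object] + [Clickable Focusable object] + [Clickable]
  take Dialog:  [Dialog Checker Emitter TextBox object] + [Clickable Focusable object] + [Clickable]
  take Checker:  [Checker Emitter TextBox object] + [Clickable Focusable object] + [Clickable]
  take Emitter:  [Emitter TextBox object] + [Clickable Focusable object] + [Clickable]
  take TextBox:  [TextBox object] + [Clickable Focusable object] + [Clickable]
  take Clickable:  [object] + [Clickable Focusable object] + [Clickable]
  take Focusable:  [object] + [Focusable object]
  take object:  [object] + [object]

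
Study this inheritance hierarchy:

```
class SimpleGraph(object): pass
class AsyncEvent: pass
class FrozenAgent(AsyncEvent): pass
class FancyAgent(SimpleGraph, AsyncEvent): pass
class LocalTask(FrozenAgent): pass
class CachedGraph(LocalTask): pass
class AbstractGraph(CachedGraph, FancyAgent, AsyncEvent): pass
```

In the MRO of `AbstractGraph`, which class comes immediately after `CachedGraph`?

LocalTask

L[AbstractGraph] = AbstractGraph + merge(L[CachedGraph], L[FancyAgent], L[AsyncEvent], [CachedGraph FancyAgent AsyncEvent])
  take CachedGraph:  [CachedGraph LocalTask FrozenAgent AsyncEvent object] + [FancyAgent SimpleGraph AsyncEvent object] + [AsyncEvent object] + [CachedGraph FancyAgent AsyncEvent]
  take LocalTask:  [LocalTask FrozenAgent AsyncEvent object] + [FancyAgent SimpleGraph AsyncEvent object] + [AsyncEvent object] + [FancyAgent AsyncEvent]
  take FrozenAgent:  [FrozenAgent AsyncEvent object] + [FancyAgent SimpleGraph AsyncEvent object] + [AsyncEvent object] + [FancyAgent AsyncEvent]
  take FancyAgent:  [AsyncEvent object] + [FancyAgent SimpleGraph AsyncEvent object] + [AsyncEvent object] + [FancyAgent AsyncEvent]
  take SimpleGraph:  [AsyncEvent object] + [SimpleGraph AsyncEvent object] + [AsyncEvent object] + [AsyncEvent]
  take AsyncEvent:  [AsyncEvent object] + [AsyncEvent object] + [AsyncEvent object] + [AsyncEvent]
  take object:  [object] + [object] + [object]
MRO: AbstractGraph CachedGraph LocalTask FrozenAgent FancyAgent SimpleGraph AsyncEvent object
CachedGraph is at position 1; next is LocalTask.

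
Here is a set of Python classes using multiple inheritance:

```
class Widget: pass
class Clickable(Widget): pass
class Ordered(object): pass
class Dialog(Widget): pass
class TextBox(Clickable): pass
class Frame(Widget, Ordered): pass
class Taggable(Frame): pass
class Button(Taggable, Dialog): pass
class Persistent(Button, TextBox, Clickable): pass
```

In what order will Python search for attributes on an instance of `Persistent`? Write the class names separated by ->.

L[Persistent] = Persistent + merge(L[Button], L[TextBox], L[Clickable], [Button TextBox Clickable])
  take Button:  [Button Taggable Frame Dialog Widget Ordered object] + [TextBox Clickable Widget object] + [Clickable Widget object] + [Button TextBox Clickable]
  take Taggable:  [Taggable Frame Dialog Widget Ordered object] + [TextBox Clickable Widget object] + [Clickable Widget object] + [TextBox Clickable]
  take Frame:  [Frame Dialog Widget Ordered object] + [TextBox Clickable Widget object] + [Clickable Widget object] + [TextBox Clickable]
  take Dialog:  [Dialog Widget Ordered object] + [TextBox Clickable Widget object] + [Clickable Widget object] + [TextBox Clickable]
  take TextBox:  [Widget Ordered object] + [TextBox Clickable Widget object] + [Clickable Widget object] + [TextBox Clickable]
  take Clickable:  [Widget Ordered object] + [Clickable Widget object] + [Clickable Widget object] + [Clickable]
  take Widget:  [Widget Ordered object] + [Widget object] + [Widget object]
  take Ordered:  [Ordered object] + [object] + [object]
  take object:  [object] + [object] + [object]

Persistent -> Button -> Taggable -> Frame -> Dialog -> TextBox -> Clickable -> Widget -> Ordered -> object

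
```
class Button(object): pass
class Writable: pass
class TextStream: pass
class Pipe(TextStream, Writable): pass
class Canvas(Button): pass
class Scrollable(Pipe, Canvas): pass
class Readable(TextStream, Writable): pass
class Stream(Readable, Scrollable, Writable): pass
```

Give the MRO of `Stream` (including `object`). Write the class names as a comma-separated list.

Stream, Readable, Scrollable, Pipe, TextStream, Writable, Canvas, Button, object

L[Stream] = Stream + merge(L[Readable], L[Scrollable], L[Writable], [Readable Scrollable Writable])
  take Readable:  [Readable TextStream Writable object] + [Scrollable Pipe TextStream Writable Canvas Button object] + [Writable object] + [Readable Scrollable Writable]
  take Scrollable:  [TextStream Writable object] + [Scrollable Pipe TextStream Writable Canvas Button object] + [Writable object] + [Scrollable Writable]
  take Pipe:  [TextStream Writable object] + [Pipe TextStream Writable Canvas Button object] + [Writable object] + [Writable]
  take TextStream:  [TextStream Writable object] + [TextStream Writable Canvas Button object] + [Writable object] + [Writable]
  take Writable:  [Writable object] + [Writable Canvas Button object] + [Writable object] + [Writable]
  take Canvas:  [object] + [Canvas Button object] + [object]
  take Button:  [object] + [Button object] + [object]
  take object:  [object] + [object] + [object]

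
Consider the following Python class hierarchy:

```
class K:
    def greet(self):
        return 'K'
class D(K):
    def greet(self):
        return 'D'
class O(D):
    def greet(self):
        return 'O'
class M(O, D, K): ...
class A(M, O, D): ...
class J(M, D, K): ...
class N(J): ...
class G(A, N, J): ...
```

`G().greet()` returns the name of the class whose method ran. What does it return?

O

L[G] = G + merge(L[A], L[N], L[J], [A N J])
  take A:  [A M O D K object] + [N J M O D K object] + [J M O D K object] + [A N J]
  take N:  [M O D K object] + [N J M O D K object] + [J M O D K object] + [N J]
  take J:  [M O D K object] + [J M O D K object] + [J M O D K object] + [J]
  take M:  [M O D K object] + [M O D K object] + [M O D K object]
  take O:  [O D K object] + [O D K object] + [O D K object]
  take D:  [D K object] + [D K object] + [D K object]
  take K:  [K object] + [K object] + [K object]
  take object:  [object] + [object] + [object]
MRO: G A N J M O D K object
greet is defined in: D, K, O. First along the MRO is O.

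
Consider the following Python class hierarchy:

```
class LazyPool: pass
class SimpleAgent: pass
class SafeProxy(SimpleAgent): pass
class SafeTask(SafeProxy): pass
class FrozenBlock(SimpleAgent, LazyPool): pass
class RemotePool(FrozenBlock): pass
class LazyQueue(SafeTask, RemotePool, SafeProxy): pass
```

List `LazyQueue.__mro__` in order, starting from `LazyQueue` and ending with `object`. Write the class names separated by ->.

L[LazyQueue] = LazyQueue + merge(L[SafeTask], L[RemotePool], L[SafeProxy], [SafeTask RemotePool SafeProxy])
  take SafeTask:  [SafeTask SafeProxy SimpleAgent object] + [RemotePool FrozenBlock SimpleAgent LazyPool object] + [SafeProxy SimpleAgent object] + [SafeTask RemotePool SafeProxy]
  take RemotePool:  [SafeProxy SimpleAgent object] + [RemotePool FrozenBlock SimpleAgent LazyPool object] + [SafeProxy SimpleAgent object] + [RemotePool SafeProxy]
  take SafeProxy:  [SafeProxy SimpleAgent object] + [FrozenBlock SimpleAgent LazyPool object] + [SafeProxy SimpleAgent object] + [SafeProxy]
  take FrozenBlock:  [SimpleAgent object] + [FrozenBlock SimpleAgent LazyPool object] + [SimpleAgent object]
  take SimpleAgent:  [SimpleAgent object] + [SimpleAgent LazyPool object] + [SimpleAgent object]
  take LazyPool:  [object] + [LazyPool object] + [object]
  take object:  [object] + [object] + [object]

LazyQueue -> SafeTask -> RemotePool -> SafeProxy -> FrozenBlock -> SimpleAgent -> LazyPool -> object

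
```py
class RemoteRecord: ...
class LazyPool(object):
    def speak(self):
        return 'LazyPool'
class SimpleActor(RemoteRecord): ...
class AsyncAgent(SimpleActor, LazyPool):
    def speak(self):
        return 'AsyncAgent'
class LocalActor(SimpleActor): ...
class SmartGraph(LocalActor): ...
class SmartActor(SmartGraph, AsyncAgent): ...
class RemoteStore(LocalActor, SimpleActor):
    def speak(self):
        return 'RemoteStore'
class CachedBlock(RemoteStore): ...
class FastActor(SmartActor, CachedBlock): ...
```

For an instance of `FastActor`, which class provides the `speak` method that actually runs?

RemoteStore

L[FastActor] = FastActor + merge(L[SmartActor], L[CachedBlock], [SmartActor CachedBlock])
  take SmartActor:  [SmartActor SmartGraph LocalActor AsyncAgent SimpleActor RemoteRecord LazyPool object] + [CachedBlock RemoteStore LocalActor SimpleActor RemoteRecord object] + [SmartActor CachedBlock]
  take SmartGraph:  [SmartGraph LocalActor AsyncAgent SimpleActor RemoteRecord LazyPool object] + [CachedBlock RemoteStore LocalActor SimpleActor RemoteRecord object] + [CachedBlock]
  take CachedBlock:  [LocalActor AsyncAgent SimpleActor RemoteRecord LazyPool object] + [CachedBlock RemoteStore LocalActor SimpleActor RemoteRecord object] + [CachedBlock]
  take RemoteStore:  [LocalActor AsyncAgent SimpleActor RemoteRecord LazyPool object] + [RemoteStore LocalActor SimpleActor RemoteRecord object]
  take LocalActor:  [LocalActor AsyncAgent SimpleActor RemoteRecord LazyPool object] + [LocalActor SimpleActor RemoteRecord object]
  take AsyncAgent:  [AsyncAgent SimpleActor RemoteRecord LazyPool object] + [SimpleActor RemoteRecord object]
  take SimpleActor:  [SimpleActor RemoteRecord LazyPool object] + [SimpleActor RemoteRecord object]
  take RemoteRecord:  [RemoteRecord LazyPool object] + [RemoteRecord object]
  take LazyPool:  [LazyPool object] + [object]
  take object:  [object] + [object]
MRO: FastActor SmartActor SmartGraph CachedBlock RemoteStore LocalActor AsyncAgent SimpleActor RemoteRecord LazyPool object
speak is defined in: AsyncAgent, LazyPool, RemoteStore. First along the MRO is RemoteStore.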